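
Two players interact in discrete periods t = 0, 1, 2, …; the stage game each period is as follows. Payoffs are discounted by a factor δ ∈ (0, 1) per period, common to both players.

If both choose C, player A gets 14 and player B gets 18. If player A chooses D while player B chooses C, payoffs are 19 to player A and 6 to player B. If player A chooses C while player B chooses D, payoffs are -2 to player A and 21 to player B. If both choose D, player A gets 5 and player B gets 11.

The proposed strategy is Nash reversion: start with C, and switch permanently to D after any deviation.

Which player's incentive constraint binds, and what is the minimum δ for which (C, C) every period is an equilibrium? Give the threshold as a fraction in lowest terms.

player A; δ ≥ 5/14

player A's threshold: (19−14)/(19−5) = 5/14.
player B's threshold: (21−18)/(21−11) = 3/10.
5/14 > 3/10, so player A binds and δ* = 5/14.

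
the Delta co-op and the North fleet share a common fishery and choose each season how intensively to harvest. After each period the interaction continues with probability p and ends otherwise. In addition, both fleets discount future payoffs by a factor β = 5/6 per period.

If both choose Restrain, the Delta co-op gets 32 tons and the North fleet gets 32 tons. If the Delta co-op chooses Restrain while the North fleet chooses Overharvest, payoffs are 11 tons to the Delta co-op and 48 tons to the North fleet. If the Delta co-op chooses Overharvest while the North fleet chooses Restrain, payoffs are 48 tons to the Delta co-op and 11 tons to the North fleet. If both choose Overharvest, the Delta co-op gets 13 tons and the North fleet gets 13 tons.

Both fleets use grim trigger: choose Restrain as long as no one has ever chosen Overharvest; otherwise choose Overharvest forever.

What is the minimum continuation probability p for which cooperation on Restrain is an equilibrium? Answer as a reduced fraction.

96/175

Expected continuation weight on next period's payoff is β·p = 5/6·p, which plays the role of the discount factor.
Cooperation requires 5/6·p ≥ (48−32)/(48−13) = 16/35, hence p ≥ 96/175.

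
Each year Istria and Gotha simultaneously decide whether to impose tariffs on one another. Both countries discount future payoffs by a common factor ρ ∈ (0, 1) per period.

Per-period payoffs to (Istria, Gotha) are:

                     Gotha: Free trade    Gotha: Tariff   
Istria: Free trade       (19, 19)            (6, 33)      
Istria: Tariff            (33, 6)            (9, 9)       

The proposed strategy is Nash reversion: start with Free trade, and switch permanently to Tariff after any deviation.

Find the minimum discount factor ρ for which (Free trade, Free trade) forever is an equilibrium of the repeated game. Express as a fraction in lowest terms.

7/12

Under grim trigger the critical discount factor is (T−C)/(T−P) with T = 33, C = 19, P = 9.
ρ* = (33−19)/(33−9) = 14/24 = 7/12.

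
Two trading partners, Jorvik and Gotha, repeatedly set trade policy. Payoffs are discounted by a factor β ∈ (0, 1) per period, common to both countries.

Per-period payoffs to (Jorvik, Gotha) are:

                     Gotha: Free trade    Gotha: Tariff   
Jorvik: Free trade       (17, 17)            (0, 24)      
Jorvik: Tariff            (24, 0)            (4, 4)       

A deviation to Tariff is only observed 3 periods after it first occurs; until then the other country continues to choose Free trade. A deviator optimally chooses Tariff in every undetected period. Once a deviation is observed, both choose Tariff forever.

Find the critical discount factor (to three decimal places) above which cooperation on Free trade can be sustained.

0.705

Deviating for the 3 undetected periods gains 24−17 = 7 per period over cooperation, then loses 17−4 = 13 per period forever once punishment starts.
Gain: 7(1 + β + … + β^2); loss: 13·β^3/(1−β).
No profitable deviation ⇔ 7(1−β^3) ≤ 13·β^3, i.e. β^3 ≥ 7/(7+13) = 7/20.
Hence β ≥ (7/20)^(1/3) ≈ 0.705.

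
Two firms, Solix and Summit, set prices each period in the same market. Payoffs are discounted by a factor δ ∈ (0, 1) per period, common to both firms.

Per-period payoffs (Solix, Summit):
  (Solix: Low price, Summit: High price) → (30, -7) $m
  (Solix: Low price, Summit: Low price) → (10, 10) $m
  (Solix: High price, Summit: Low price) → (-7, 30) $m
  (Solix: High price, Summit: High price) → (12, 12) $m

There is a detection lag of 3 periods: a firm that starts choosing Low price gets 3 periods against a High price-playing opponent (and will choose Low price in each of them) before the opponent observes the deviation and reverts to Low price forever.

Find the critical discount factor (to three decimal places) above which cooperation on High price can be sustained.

A deviator earns 30 for 3 periods, then 10 forever; cooperating earns 12 forever. Multiplying the IC by (1−δ):
12 ≥ 30(1−δ^3) + 10δ^3, so 20·δ^3 ≥ 18 and δ^3 ≥ 9/10.
δ ≥ (9/10)^(1/3) ≈ 0.965.

0.965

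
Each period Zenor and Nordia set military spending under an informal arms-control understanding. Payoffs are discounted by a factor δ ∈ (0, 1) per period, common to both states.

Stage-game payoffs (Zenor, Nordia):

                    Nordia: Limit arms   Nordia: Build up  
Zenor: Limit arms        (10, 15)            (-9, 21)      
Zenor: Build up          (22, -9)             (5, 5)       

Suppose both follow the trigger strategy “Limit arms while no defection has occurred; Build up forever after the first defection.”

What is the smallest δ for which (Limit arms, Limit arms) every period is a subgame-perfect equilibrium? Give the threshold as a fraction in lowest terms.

Zenor's threshold: (22−10)/(22−5) = 12/17.
Nordia's threshold: (21−15)/(21−5) = 3/8.
12/17 > 3/8, so Zenor binds and δ* = 12/17.

12/17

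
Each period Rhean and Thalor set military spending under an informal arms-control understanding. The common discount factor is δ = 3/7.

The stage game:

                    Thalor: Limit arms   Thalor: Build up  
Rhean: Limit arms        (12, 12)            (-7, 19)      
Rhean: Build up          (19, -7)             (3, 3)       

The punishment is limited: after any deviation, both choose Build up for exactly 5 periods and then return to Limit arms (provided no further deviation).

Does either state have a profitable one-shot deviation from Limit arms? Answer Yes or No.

A one-shot deviation gives 19 now, then 3 for 5 periods, then back to 12.
Gain from deviating: (19−12) today; loss: (12−3) in each of the next 5 periods.
No-deviation condition: (12−3)(δ+…+δ^5) ≥ 19−12, i.e. δ+…+δ^5 ≥ 7/9.
At δ = 3/7: δ+…+δ^5 = 0.7392 < 0.7778.
So cooperation is not sustainable.

Yes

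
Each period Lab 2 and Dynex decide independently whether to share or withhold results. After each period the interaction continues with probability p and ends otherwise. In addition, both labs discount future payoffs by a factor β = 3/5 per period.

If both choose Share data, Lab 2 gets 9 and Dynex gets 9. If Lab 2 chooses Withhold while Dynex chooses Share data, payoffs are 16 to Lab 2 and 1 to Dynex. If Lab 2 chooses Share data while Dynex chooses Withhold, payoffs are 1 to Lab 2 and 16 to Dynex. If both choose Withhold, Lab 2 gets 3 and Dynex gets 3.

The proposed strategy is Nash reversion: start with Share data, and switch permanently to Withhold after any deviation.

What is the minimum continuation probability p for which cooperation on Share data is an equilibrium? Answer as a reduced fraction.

35/39

Expected continuation weight on next period's payoff is β·p = 3/5·p, which plays the role of the discount factor.
Cooperation requires 3/5·p ≥ (16−9)/(16−3) = 7/13, hence p ≥ 35/39.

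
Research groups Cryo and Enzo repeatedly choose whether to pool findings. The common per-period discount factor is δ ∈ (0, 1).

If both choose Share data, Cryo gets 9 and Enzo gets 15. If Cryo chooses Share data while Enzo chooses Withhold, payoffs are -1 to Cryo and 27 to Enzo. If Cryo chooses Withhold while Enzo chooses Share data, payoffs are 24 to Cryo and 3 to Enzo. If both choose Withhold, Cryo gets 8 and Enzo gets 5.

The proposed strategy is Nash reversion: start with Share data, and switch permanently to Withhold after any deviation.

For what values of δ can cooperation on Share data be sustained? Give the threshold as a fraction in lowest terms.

15/16

For Cryo: deviation gain 24−9 = 15, per-period punishment loss 9−8 = 1. IC gives δ ≥ 15/16.
For Enzo: gain 12, loss 10 per period, so δ ≥ 12/22 = 6/11.
The tighter constraint is Cryo's, so cooperation needs δ ≥ 15/16.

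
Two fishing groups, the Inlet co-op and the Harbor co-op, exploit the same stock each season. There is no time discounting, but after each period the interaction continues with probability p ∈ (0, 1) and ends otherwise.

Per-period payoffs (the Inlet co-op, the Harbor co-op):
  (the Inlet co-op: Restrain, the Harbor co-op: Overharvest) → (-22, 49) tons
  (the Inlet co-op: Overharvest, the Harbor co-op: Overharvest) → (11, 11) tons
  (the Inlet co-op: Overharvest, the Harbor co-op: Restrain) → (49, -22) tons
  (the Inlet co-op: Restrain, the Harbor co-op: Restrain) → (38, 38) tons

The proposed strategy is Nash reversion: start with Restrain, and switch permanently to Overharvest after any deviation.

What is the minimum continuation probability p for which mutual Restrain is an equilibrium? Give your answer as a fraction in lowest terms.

With no time discounting, the continuation probability p plays the role of the discount factor.
Grim-trigger IC: 38/(1−p) ≥ 49 + 11p/(1−p) ⇒ p ≥ (49−38)/(49−11) = 11/38.

11/38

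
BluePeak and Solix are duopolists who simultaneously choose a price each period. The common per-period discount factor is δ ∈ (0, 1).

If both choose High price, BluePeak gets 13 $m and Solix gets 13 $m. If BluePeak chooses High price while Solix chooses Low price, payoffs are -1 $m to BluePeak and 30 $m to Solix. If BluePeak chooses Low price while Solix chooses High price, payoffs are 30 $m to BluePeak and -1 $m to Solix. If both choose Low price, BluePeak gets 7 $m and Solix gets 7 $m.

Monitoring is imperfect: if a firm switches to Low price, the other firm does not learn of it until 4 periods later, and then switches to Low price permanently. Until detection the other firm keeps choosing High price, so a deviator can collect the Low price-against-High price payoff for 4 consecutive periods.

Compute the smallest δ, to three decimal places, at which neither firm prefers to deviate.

A deviator earns 30 for 4 periods, then 7 forever; cooperating earns 13 forever. Multiplying the IC by (1−δ):
13 ≥ 30(1−δ^4) + 7δ^4, so 23·δ^4 ≥ 17 and δ^4 ≥ 17/23.
δ ≥ (17/23)^(1/4) ≈ 0.927.

0.927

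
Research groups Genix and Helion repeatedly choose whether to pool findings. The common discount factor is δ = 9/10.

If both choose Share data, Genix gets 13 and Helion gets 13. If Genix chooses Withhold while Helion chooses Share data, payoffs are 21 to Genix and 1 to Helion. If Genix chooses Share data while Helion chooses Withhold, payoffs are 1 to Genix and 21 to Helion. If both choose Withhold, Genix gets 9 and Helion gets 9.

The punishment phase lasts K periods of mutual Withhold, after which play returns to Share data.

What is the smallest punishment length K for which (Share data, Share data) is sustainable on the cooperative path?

No profitable deviation requires (13−9)(δ+…+δ^K) ≥ 21−13, i.e. δ+…+δ^K ≥ 2 ≈ 2.0000.
With δ = 9/10, the partial sums are K=1: 0.9000, K=2: 1.7100, K=3: 2.4390.
K = 3 is the first length at which the sum reaches 2.0000.

3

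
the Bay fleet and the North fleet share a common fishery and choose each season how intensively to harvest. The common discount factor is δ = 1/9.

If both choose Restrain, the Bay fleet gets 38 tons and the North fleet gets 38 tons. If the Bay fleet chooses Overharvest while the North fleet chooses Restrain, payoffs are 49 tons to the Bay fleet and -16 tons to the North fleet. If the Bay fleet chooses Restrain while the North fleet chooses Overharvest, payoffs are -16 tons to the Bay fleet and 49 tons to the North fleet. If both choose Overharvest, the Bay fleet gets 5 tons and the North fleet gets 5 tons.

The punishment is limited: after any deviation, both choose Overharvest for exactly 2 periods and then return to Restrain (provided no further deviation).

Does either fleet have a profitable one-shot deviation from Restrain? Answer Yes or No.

Yes

Comparing payoff streams over the 3 periods until play realigns: cooperate → 38(1+δ+…+δ^2); deviate → 49 + 5(δ+…+δ^2).
Cooperation is sustained iff (38−5)(δ+…+δ^2) ≥ 49−38.
δ+…+δ^2 = 1/9·(1−(1/9)^2)/(1−1/9) = 0.1235, and (49−38)/(38−5) = 0.3333.
0.1235 < 0.3333, so cooperation is not sustainable.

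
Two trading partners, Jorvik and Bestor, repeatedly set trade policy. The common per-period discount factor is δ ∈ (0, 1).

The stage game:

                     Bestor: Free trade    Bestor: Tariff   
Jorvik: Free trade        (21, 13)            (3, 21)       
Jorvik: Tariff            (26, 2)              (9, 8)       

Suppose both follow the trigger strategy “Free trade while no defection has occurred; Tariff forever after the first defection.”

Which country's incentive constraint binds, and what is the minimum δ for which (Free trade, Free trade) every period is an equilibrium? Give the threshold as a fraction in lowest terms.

Bestor; δ ≥ 8/13

Jorvik's threshold: (26−21)/(26−9) = 5/17.
Bestor's threshold: (21−13)/(21−8) = 8/13.
5/17 < 8/13, so Bestor binds and δ* = 8/13.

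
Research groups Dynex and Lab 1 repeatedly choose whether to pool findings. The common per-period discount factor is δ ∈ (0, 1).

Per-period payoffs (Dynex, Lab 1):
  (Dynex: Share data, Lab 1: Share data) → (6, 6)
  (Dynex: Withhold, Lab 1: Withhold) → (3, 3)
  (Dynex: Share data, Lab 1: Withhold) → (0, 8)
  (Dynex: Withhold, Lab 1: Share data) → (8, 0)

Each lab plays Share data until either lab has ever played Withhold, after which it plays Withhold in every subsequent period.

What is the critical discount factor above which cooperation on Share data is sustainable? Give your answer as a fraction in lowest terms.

2/5

Cooperation forever yields 6 each period: 6/(1−δ).
Deviating yields 8 once, then 3 forever: 8 + 3δ/(1−δ).
No profitable deviation requires 6/(1−δ) ≥ 8 + 3δ/(1−δ).
Multiplying by (1−δ): 6 ≥ 8(1−δ) + 3δ = 8 − 5δ.
So 5δ ≥ 2, i.e. δ ≥ 2/5.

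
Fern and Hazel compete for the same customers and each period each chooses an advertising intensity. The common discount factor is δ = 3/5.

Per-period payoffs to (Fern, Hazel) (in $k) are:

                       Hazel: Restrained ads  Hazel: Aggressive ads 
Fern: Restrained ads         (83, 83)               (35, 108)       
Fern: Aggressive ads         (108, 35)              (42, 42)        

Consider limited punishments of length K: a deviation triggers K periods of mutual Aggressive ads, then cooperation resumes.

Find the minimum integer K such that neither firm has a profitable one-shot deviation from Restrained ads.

No profitable deviation requires (83−42)(δ+…+δ^K) ≥ 108−83, i.e. δ+…+δ^K ≥ 25/41 ≈ 0.6098.
With δ = 3/5, the partial sums are K=1: 0.6000, K=2: 0.9600.
K = 2 is the first length at which the sum reaches 0.6098.

2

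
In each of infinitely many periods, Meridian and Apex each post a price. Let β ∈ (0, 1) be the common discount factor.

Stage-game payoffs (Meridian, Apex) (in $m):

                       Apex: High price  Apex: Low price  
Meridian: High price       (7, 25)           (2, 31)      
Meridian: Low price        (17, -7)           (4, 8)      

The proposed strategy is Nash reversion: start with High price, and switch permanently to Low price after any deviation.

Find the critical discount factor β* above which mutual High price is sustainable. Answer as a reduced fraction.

For Meridian: deviation gain 17−7 = 10, per-period punishment loss 7−4 = 3. IC gives β ≥ 10/13.
For Apex: gain 6, loss 17 per period, so β ≥ 6/23.
The tighter constraint is Meridian's, so cooperation needs β ≥ 10/13.

10/13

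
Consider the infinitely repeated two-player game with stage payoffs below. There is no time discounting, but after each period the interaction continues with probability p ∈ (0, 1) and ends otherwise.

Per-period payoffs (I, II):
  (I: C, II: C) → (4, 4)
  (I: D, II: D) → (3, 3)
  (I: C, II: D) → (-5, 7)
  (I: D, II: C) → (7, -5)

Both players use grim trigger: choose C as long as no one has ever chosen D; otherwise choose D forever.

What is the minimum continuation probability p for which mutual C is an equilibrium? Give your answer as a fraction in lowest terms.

With no time discounting, the continuation probability p plays the role of the discount factor.
Grim-trigger IC: 4/(1−p) ≥ 7 + 3p/(1−p) ⇒ p ≥ (7−4)/(7−3) = 3/4.

3/4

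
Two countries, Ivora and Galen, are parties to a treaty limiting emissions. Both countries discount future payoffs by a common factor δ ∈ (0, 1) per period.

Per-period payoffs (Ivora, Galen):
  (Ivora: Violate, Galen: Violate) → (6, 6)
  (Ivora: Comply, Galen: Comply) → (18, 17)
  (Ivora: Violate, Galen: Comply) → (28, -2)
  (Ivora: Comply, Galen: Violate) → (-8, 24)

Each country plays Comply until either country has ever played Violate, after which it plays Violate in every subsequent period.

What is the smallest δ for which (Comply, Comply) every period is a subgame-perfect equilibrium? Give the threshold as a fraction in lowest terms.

Ivora's threshold: (28−18)/(28−6) = 5/11.
Galen's threshold: (24−17)/(24−6) = 7/18.
5/11 > 7/18, so Ivora binds and δ* = 5/11.

5/11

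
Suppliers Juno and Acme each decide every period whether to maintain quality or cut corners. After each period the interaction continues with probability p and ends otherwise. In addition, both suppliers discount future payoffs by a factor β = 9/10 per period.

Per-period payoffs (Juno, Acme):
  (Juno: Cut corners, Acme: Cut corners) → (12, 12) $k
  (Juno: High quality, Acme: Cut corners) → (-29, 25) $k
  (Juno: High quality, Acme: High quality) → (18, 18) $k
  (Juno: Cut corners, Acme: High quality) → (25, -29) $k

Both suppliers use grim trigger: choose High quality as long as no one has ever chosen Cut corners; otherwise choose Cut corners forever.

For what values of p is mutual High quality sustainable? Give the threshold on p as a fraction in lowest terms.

Expected continuation weight on next period's payoff is β·p = 9/10·p, which plays the role of the discount factor.
Cooperation requires 9/10·p ≥ (25−18)/(25−12) = 7/13, hence p ≥ 70/117.

70/117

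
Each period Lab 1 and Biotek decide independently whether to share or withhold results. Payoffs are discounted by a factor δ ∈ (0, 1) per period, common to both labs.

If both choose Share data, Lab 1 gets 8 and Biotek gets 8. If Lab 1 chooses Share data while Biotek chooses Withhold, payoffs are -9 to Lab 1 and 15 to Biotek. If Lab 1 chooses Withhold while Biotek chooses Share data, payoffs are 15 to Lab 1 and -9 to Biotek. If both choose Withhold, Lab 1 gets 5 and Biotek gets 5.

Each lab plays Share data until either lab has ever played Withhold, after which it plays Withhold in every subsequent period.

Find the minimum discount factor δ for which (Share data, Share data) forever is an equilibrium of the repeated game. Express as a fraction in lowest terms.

7/10

8/(1−δ) ≥ 15 + 5δ/(1−δ)
8 ≥ 15 − 10δ
δ ≥ 7/10.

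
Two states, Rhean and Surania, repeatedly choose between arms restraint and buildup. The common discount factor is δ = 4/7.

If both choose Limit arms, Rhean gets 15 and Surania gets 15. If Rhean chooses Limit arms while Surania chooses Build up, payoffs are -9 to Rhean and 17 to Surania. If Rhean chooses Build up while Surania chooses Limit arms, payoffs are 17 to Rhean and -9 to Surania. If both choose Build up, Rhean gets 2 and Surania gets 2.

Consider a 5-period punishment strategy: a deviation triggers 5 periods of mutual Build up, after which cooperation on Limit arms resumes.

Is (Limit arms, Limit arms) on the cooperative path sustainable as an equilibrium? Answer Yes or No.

Yes

Comparing payoff streams over the 6 periods until play realigns: cooperate → 15(1+δ+…+δ^5); deviate → 17 + 2(δ+…+δ^5).
Cooperation is sustained iff (15−2)(δ+…+δ^5) ≥ 17−15.
δ+…+δ^5 = 4/7·(1−(4/7)^5)/(1−4/7) = 1.2521, and (17−15)/(15−2) = 0.1538.
1.2521 ≥ 0.1538, so cooperation is sustainable.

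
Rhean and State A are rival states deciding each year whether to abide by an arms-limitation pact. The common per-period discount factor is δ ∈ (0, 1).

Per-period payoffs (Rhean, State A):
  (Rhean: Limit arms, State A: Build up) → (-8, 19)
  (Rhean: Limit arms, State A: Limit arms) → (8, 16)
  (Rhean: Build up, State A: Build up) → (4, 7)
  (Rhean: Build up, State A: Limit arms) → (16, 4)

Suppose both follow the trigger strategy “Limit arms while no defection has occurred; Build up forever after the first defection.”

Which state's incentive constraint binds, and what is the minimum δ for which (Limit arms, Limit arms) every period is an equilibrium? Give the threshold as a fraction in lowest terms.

Rhean's threshold: (16−8)/(16−4) = 2/3.
State A's threshold: (19−16)/(19−7) = 1/4.
2/3 > 1/4, so Rhean binds and δ* = 2/3.

Rhean; δ ≥ 2/3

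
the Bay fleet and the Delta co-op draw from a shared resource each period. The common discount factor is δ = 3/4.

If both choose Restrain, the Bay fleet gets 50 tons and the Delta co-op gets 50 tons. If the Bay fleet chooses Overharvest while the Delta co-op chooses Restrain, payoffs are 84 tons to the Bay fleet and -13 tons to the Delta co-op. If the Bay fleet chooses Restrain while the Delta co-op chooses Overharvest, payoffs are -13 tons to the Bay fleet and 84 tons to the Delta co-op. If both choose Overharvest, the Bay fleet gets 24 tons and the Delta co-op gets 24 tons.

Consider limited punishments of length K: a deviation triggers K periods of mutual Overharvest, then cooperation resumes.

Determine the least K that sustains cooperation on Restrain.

No profitable deviation requires (50−24)(δ+…+δ^K) ≥ 84−50, i.e. δ+…+δ^K ≥ 17/13 ≈ 1.3077.
With δ = 3/4, the partial sums are K=1: 0.7500, K=2: 1.3125.
K = 2 is the first length at which the sum reaches 1.3077.

2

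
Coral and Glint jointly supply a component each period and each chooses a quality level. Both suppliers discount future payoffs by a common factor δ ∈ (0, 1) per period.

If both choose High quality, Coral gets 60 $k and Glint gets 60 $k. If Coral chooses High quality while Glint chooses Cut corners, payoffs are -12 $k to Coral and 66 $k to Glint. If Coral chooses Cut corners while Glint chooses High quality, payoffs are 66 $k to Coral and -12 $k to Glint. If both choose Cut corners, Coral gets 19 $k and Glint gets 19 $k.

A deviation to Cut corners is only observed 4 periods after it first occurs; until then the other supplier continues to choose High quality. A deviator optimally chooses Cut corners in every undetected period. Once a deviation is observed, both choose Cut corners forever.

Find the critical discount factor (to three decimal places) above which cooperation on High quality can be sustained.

A deviator earns 66 for 4 periods, then 19 forever; cooperating earns 60 forever. Multiplying the IC by (1−δ):
60 ≥ 66(1−δ^4) + 19δ^4, so 47·δ^4 ≥ 6 and δ^4 ≥ 6/47.
δ ≥ (6/47)^(1/4) ≈ 0.598.

0.598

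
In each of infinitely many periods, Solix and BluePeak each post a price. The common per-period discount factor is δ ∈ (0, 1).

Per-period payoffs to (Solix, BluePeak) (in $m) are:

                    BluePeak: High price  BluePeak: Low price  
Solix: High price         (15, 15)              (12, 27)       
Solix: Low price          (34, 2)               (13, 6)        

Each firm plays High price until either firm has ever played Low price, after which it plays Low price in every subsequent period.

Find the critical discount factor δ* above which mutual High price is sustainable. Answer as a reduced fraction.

19/21

Solix's threshold: (34−15)/(34−13) = 19/21.
BluePeak's threshold: (27−15)/(27−6) = 4/7.
19/21 > 4/7, so Solix binds and δ* = 19/21.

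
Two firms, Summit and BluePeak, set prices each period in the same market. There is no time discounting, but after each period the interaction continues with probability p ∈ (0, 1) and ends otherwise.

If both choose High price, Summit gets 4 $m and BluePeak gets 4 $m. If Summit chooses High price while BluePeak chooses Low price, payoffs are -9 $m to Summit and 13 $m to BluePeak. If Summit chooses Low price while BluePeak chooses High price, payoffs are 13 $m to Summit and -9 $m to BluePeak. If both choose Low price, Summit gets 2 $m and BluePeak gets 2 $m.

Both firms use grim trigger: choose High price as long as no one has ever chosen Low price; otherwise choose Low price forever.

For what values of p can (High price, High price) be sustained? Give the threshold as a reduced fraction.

9/11

With no time discounting, the continuation probability p plays the role of the discount factor.
Grim-trigger IC: 4/(1−p) ≥ 13 + 2p/(1−p) ⇒ p ≥ (13−4)/(13−2) = 9/11.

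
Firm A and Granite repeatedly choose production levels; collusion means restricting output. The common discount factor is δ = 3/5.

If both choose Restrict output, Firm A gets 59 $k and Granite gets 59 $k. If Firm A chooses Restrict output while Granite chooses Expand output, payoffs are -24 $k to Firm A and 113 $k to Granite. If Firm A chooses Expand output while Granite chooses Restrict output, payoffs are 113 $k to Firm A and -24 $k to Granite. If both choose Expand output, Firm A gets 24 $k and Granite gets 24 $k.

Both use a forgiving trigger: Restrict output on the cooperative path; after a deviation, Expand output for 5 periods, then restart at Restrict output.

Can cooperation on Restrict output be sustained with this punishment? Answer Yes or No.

No

A one-shot deviation gives 113 now, then 24 for 5 periods, then back to 59.
Gain from deviating: (113−59) today; loss: (59−24) in each of the next 5 periods.
No-deviation condition: (59−24)(δ+…+δ^5) ≥ 113−59, i.e. δ+…+δ^5 ≥ 54/35.
At δ = 3/5: δ+…+δ^5 = 1.3834 < 1.5429.
So cooperation is not sustainable.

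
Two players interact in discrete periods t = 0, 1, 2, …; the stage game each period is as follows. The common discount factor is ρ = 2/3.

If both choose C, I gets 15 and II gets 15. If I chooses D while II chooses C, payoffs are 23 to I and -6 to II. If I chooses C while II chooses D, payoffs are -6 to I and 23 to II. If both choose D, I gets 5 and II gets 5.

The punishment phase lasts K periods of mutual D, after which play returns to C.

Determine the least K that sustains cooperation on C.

2

No profitable deviation requires (15−5)(ρ+…+ρ^K) ≥ 23−15, i.e. ρ+…+ρ^K ≥ 4/5 ≈ 0.8000.
With ρ = 2/3, the partial sums are K=1: 0.6667, K=2: 1.1111.
K = 2 is the first length at which the sum reaches 0.8000.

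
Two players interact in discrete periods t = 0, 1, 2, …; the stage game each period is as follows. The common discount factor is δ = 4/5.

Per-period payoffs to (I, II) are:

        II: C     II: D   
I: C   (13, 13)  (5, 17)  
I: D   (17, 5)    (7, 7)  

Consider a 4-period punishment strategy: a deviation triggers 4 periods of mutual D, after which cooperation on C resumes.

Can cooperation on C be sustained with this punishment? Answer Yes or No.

A one-shot deviation gives 17 now, then 7 for 4 periods, then back to 13.
Gain from deviating: (17−13) today; loss: (13−7) in each of the next 4 periods.
No-deviation condition: (13−7)(δ+…+δ^4) ≥ 17−13, i.e. δ+…+δ^4 ≥ 2/3.
At δ = 4/5: δ+…+δ^4 = 2.3616 ≥ 0.6667.
So cooperation is sustainable.

Yes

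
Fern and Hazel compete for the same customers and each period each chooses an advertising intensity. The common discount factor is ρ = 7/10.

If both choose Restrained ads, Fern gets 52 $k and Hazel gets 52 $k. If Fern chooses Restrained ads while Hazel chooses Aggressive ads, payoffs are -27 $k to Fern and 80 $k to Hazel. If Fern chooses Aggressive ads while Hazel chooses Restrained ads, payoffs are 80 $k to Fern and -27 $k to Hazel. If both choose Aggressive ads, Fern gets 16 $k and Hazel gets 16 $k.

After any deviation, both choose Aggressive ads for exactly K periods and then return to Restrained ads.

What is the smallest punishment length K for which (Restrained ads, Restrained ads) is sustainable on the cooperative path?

2

IC: ρ(1−ρ^K)/(1−ρ) ≥ (80−52)/(52−16) = 7/9.
With ρ = 7/10: need 1 − ρ^K ≥ 7/9·(1−7/10)/(7/10), i.e. ρ^K ≤ 0.6667.
Since (7/10)^1 = 0.7000 and (7/10)^2 = 0.4900, the smallest such K is 2.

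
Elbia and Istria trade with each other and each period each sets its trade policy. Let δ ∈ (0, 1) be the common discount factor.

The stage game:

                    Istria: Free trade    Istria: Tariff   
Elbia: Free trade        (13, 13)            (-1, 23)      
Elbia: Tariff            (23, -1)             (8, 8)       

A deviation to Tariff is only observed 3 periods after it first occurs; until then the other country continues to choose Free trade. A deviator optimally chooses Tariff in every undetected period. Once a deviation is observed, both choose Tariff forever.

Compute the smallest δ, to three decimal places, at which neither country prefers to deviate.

A deviator earns 23 for 3 periods, then 8 forever; cooperating earns 13 forever. Multiplying the IC by (1−δ):
13 ≥ 23(1−δ^3) + 8δ^3, so 15·δ^3 ≥ 10 and δ^3 ≥ 2/3.
δ ≥ (2/3)^(1/3) ≈ 0.874.

0.874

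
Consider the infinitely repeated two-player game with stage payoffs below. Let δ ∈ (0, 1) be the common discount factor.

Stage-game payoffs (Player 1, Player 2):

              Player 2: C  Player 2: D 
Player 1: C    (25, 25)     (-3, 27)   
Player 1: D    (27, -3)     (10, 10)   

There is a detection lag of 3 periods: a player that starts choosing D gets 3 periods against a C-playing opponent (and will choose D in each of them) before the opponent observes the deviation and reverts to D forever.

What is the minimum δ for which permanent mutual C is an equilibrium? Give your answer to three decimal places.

A deviator earns 27 for 3 periods, then 10 forever; cooperating earns 25 forever. Multiplying the IC by (1−δ):
25 ≥ 27(1−δ^3) + 10δ^3, so 17·δ^3 ≥ 2 and δ^3 ≥ 2/17.
δ ≥ (2/17)^(1/3) ≈ 0.490.

0.490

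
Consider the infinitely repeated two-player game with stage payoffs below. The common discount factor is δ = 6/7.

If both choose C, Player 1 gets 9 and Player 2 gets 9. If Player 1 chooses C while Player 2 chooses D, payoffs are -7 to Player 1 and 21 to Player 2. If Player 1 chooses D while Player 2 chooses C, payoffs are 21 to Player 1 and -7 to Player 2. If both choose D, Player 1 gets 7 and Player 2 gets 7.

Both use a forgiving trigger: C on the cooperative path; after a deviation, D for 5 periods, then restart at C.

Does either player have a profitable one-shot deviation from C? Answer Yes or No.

Yes

Comparing payoff streams over the 6 periods until play realigns: cooperate → 9(1+δ+…+δ^5); deviate → 21 + 7(δ+…+δ^5).
Cooperation is sustained iff (9−7)(δ+…+δ^5) ≥ 21−9.
δ+…+δ^5 = 6/7·(1−(6/7)^5)/(1−6/7) = 3.2240, and (21−9)/(9−7) = 6.0000.
3.2240 < 6.0000, so cooperation is not sustainable.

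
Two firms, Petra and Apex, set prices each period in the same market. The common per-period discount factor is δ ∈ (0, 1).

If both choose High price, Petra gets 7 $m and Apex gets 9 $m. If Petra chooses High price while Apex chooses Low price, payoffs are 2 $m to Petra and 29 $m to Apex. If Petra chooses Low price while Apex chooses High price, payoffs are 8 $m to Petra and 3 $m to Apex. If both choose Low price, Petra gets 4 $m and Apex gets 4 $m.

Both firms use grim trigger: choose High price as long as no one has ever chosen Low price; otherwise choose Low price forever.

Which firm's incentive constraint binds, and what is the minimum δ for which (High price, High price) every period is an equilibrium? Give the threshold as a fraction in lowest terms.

Petra: cooperation gives 7 each period; deviation gives 8 once then 4 forever.
  7/(1−δ) ≥ 8 + 4δ/(1−δ) ⇒ δ ≥ 1/4.
Apex: cooperation gives 9 each period; deviation gives 29 once then 4 forever.
  δ ≥ 20/25 = 4/5.
Both must hold, so the binding constraint is Apex's: δ ≥ 4/5.

Apex; δ ≥ 4/5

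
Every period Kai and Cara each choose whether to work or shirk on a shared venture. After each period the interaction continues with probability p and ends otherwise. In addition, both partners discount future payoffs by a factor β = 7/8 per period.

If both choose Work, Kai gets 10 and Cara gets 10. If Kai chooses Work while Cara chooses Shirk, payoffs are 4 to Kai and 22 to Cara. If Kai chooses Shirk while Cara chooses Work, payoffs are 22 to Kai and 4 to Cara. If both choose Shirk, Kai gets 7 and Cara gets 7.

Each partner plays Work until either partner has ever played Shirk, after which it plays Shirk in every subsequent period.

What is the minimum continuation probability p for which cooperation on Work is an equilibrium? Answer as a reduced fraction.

Expected continuation weight on next period's payoff is β·p = 7/8·p, which plays the role of the discount factor.
Cooperation requires 7/8·p ≥ (22−10)/(22−7) = 4/5, hence p ≥ 32/35.

32/35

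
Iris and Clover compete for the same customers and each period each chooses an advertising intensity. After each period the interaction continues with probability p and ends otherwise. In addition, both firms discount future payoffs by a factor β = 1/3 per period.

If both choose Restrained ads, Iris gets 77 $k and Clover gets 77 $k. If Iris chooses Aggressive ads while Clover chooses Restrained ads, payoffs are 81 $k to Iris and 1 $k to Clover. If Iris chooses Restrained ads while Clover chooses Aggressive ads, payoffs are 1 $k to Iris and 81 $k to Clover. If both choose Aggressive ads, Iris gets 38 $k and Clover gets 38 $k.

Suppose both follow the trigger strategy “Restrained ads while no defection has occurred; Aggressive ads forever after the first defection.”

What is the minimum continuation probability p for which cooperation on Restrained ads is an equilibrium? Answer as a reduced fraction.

With continuation probability p and discount β, the effective per-period discount factor is βp.
Grim-trigger IC: βp ≥ (81−77)/(81−38) = 4/43.
So p ≥ (4/43)/(1/3) = 12/43.

12/43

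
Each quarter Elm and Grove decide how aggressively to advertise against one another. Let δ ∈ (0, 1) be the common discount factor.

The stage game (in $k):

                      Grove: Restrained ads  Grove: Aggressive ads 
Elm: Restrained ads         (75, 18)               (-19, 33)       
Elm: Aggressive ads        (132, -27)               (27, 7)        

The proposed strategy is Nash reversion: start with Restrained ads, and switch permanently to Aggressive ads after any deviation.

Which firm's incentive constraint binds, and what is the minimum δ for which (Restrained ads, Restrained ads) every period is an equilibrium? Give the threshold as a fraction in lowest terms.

Elm: cooperation gives 75 each period; deviation gives 132 once then 27 forever.
  75/(1−δ) ≥ 132 + 27δ/(1−δ) ⇒ δ ≥ 57/105 = 19/35.
Grove: cooperation gives 18 each period; deviation gives 33 once then 7 forever.
  δ ≥ 15/26.
Both must hold, so the binding constraint is Grove's: δ ≥ 15/26.

Grove; δ ≥ 15/26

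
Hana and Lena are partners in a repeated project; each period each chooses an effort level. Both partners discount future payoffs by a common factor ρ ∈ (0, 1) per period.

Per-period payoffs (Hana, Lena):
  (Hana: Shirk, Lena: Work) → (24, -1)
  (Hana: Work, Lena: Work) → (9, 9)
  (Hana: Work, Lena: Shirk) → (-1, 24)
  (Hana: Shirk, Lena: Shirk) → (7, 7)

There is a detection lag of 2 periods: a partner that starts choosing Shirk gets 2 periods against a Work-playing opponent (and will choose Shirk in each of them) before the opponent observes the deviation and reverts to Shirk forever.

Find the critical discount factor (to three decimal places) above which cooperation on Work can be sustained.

0.939

Deviating for the 2 undetected periods gains 24−9 = 15 per period over cooperation, then loses 9−7 = 2 per period forever once punishment starts.
Gain: 15(1 + ρ + … + ρ^1); loss: 2·ρ^2/(1−ρ).
No profitable deviation ⇔ 15(1−ρ^2) ≤ 2·ρ^2, i.e. ρ^2 ≥ 15/(15+2) = 15/17.
Hence ρ ≥ (15/17)^(1/2) ≈ 0.939.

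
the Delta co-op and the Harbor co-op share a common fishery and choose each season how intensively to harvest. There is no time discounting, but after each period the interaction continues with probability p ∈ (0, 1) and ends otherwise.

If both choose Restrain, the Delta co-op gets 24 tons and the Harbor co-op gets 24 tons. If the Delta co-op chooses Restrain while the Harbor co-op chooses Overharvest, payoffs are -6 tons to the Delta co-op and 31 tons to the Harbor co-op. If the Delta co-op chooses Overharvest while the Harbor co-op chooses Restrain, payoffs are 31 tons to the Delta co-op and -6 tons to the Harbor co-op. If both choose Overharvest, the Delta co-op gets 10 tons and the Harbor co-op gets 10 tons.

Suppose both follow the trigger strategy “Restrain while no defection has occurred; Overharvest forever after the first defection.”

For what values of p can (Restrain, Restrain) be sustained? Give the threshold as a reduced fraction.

1/3

Expected cooperation value is 24 + p·24 + p²·24 + … = 24/(1−p); deviation gives 31 + p·10/(1−p).
24 ≥ 31(1−p) + 10p ⇒ 21p ≥ 7 ⇒ p ≥ 7/21 = 1/3.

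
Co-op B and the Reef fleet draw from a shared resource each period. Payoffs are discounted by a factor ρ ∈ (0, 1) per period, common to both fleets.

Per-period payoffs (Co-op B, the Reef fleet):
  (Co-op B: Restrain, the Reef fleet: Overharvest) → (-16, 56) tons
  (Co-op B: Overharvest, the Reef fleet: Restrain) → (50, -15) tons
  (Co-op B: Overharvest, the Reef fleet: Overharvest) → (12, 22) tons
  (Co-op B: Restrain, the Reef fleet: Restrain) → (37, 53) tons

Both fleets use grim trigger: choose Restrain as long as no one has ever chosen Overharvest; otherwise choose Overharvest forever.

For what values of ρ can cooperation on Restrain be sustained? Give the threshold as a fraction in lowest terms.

Co-op B: cooperation gives 37 each period; deviation gives 50 once then 12 forever.
  37/(1−ρ) ≥ 50 + 12ρ/(1−ρ) ⇒ ρ ≥ 13/38.
the Reef fleet: cooperation gives 53 each period; deviation gives 56 once then 22 forever.
  ρ ≥ 3/34.
Both must hold, so the binding constraint is Co-op B's: ρ ≥ 13/38.

13/38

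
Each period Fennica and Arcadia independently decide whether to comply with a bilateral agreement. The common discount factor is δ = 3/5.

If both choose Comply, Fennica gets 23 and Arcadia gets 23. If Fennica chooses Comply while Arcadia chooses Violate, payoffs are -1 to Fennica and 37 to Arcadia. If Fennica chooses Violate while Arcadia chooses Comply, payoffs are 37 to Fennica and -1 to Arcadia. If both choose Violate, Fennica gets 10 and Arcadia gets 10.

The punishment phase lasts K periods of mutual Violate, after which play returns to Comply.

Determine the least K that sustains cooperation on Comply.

No profitable deviation requires (23−10)(δ+…+δ^K) ≥ 37−23, i.e. δ+…+δ^K ≥ 14/13 ≈ 1.0769.
With δ = 3/5, the partial sums are K=1: 0.6000, K=2: 0.9600, K=3: 1.1760.
K = 3 is the first length at which the sum reaches 1.0769.

3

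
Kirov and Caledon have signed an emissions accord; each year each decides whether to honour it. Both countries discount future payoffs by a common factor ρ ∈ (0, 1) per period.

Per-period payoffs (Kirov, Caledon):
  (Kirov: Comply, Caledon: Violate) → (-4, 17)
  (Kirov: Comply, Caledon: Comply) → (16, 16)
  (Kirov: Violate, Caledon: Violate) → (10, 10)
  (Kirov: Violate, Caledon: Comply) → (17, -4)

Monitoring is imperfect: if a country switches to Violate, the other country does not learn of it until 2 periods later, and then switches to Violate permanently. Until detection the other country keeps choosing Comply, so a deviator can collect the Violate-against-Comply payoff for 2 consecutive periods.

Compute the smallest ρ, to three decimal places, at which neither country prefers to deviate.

0.378

Deviating for the 2 undetected periods gains 17−16 = 1 per period over cooperation, then loses 16−10 = 6 per period forever once punishment starts.
Gain: 1(1 + ρ + … + ρ^1); loss: 6·ρ^2/(1−ρ).
No profitable deviation ⇔ 1(1−ρ^2) ≤ 6·ρ^2, i.e. ρ^2 ≥ 1/(1+6) = 1/7.
Hence ρ ≥ (1/7)^(1/2) ≈ 0.378.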